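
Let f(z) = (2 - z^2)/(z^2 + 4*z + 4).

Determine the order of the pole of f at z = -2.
Factor the denominator:
  z^2 + 4*z + 4 = (z + 2)^2

The numerator P(z) = 2 - z^2 has P(-2) = -2 ≠ 0, so no factor of (z + 2) cancels.
Near z = -2 we can therefore write f(z) = g(z)/(z + 2)^2 with g analytic at -2 and g(-2) ≠ 0 (g is just the numerator).

Hence z = -2 is a pole of order 2.

Final answer: 2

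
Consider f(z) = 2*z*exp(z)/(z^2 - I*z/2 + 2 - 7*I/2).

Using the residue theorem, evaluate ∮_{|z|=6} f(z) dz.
By the residue theorem, ∮_C f(z) dz = 2πi · (sum of the residues of f at the poles inside |z| = 6).

The denominator factors as (z - 1 - 2*I)*(z + 1 + 3*I/2), so the singularities of f are simple poles at z = 1 + 2*I, z = -1 - 3*I/2.
  |1 + 2*I|² = 5 < 36 = 6², so this pole is inside the contour.
  |-1 - 3*I/2|² = 13/4 < 36 = 6², so this pole is inside the contour.

With P(z) = 2*z*exp(z) and Q(z) = z^2 - I*z/2 + 2 - 7*I/2, each pole is simple, so Res(f, z₀) = P(z₀)/Q'(z₀) with Q'(z) = 2*z - I/2.
  Res(f, 1 + 2*I) = P(1 + 2*I)/Q'(1 + 2*I) = ((2 + 4*I)*exp(1 + 2*I))/(2 + 7*I/2) = (72/65 + 4*I/65)*exp(1 + 2*I)
  Res(f, -1 - 3*I/2) = P(-1 - 3*I/2)/Q'(-1 - 3*I/2) = ((-2 - 3*I)*exp(-1 - 3*I/2))/(-2 - 7*I/2) = (58/65 - 4*I/65)*exp(-1 - 3*I/2)

Sum of residues inside C: (58/65 - 4*I/65)*exp(-1 - 3*I/2) + (72/65 + 4*I/65)*exp(1 + 2*I)
∮_C f(z) dz = 2πi · ((58/65 - 4*I/65)*exp(-1 - 3*I/2) + (72/65 + 4*I/65)*exp(1 + 2*I)) = pi*(-8/65 + 144*I/65)*exp(1 + 2*I) + pi*(8/65 + 116*I/65)*exp(-1 - 3*I/2)

Final answer: pi*(-8/65 + 144*I/65)*exp(1 + 2*I) + pi*(8/65 + 116*I/65)*exp(-1 - 3*I/2)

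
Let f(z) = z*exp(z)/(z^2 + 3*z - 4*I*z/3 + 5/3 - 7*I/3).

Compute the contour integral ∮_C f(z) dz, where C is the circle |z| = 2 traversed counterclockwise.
By the residue theorem, ∮_C f(z) dz = 2πi · (sum of the residues of f at the poles inside |z| = 2).

The denominator factors as (z + 1 - I)*(z + 2 - I/3), so the singularities of f are simple poles at z = -1 + I, z = -2 + I/3.
  |-1 + I|² = 2 < 4 = 2², so this pole is inside the contour.
  |-2 + I/3|² = 37/9 > 4 = 2², so this pole is outside the contour.

With P(z) = z*exp(z) and Q(z) = z^2 + 3*z - 4*I*z/3 + 5/3 - 7*I/3, each pole is simple, so Res(f, z₀) = P(z₀)/Q'(z₀) with Q'(z) = 2*z + 3 - 4*I/3.
  Res(f, -1 + I) = P(-1 + I)/Q'(-1 + I) = ((-1 + I)*exp(-1 + I))/(1 + 2*I/3) = (-3/13 + 15*I/13)*exp(-1 + I)

∮_C f(z) dz = 2πi · ((-3/13 + 15*I/13)*exp(-1 + I)) = pi*(-30/13 - 6*I/13)*exp(-1 + I)

Final answer: pi*(-30/13 - 6*I/13)*exp(-1 + I)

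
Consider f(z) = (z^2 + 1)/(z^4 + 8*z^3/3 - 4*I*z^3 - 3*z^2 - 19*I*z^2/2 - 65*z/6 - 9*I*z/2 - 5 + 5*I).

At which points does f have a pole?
{-3/2 - I/2, -3/2 + 3*I/2, 2*I, 1/3 + I}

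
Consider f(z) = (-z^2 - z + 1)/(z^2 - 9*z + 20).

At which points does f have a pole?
{4, 5}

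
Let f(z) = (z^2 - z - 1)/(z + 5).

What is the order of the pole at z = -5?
Factor the denominator:
  z + 5 = (z + 5)

The numerator P(z) = z^2 - z - 1 has P(-5) = 29 ≠ 0, so no factor of (z + 5) cancels.
Near z = -5 we can therefore write f(z) = g(z)/(z + 5) with g analytic at -5 and g(-5) ≠ 0 (g is just the numerator).

Hence z = -5 is a pole of order 1.

Final answer: 1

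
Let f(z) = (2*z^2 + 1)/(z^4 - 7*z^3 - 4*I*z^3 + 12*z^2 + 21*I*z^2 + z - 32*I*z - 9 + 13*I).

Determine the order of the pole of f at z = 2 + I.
Factor the denominator:
  z^4 - 7*z^3 - 4*I*z^3 + 12*z^2 + 21*I*z^2 + z - 32*I*z - 9 + 13*I = (z - 2 - I)^3*(z - 1 - I)

The numerator P(z) = 2*z^2 + 1 has P(2 + I) = 7 + 8*I ≠ 0, so no factor of (z - 2 - I) cancels.
Near z = 2 + I we can therefore write f(z) = g(z)/(z - 2 - I)^3 with g analytic at 2 + I and g(2 + I) ≠ 0 (g is the numerator divided by the remaining denominator factors).

Hence z = 2 + I is a pole of order 3.

Final answer: 3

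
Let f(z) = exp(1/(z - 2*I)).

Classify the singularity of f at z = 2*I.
Let u = z - 2*I. Then
  e^(1/u) = Σ_{k≥0} (1)^k/(k!·u^k) = 1 + 1/u + 1/(2*u^2) + 1/(6*u^3) + ...
which has infinitely many negative powers of u, so exp(1/(z - 2*I)) has an essential singularity at z = 2*I.
So the singularity is essential.

Final answer: essential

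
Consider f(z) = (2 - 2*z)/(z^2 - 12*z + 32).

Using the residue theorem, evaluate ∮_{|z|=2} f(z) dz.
By the residue theorem, ∮_C f(z) dz = 2πi · (sum of the residues of f at the poles inside |z| = 2).

The denominator factors as (z - 8)*(z - 4), so the singularities of f are simple poles at z = 8, z = 4.
  |8|² = 64 > 4 = 2², so this pole is outside the contour.
  |4|² = 16 > 4 = 2², so this pole is outside the contour.

No pole lies inside the contour, so f is analytic on and inside C and the integral is 0 (Cauchy's theorem).

Final answer: 0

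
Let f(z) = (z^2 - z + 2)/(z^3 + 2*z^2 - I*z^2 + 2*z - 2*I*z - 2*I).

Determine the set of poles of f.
The singularities of f are the zeros of the denominator. Factoring,
  z^3 + 2*z^2 - I*z^2 + 2*z - 2*I*z - 2*I = (z + 1 - I)*(z - I)*(z + 1 + I)
so the candidates are z = -1 + I, z = I, z = -1 - I.

Check the numerator P(z) = z^2 - z + 2 at each one:
  P(-1 + I) = 3 - 3*I ≠ 0, so z = -1 + I is a (simple) pole.
  P(I) = 1 - I ≠ 0, so z = I is a (simple) pole.
  P(-1 - I) = 3 + 3*I ≠ 0, so z = -1 - I is a (simple) pole.

Poles of f: {-1 - I, -1 + I, I}

Final answer: {-1 - I, -1 + I, I}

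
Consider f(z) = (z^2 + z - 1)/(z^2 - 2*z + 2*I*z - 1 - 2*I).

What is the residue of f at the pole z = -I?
1 + I/2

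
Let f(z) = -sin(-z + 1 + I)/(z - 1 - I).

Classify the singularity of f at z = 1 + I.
Let u = z - 1 - I. The argument of sin is -z + 1 + I = -u, so
  f = -sin(-u)/u = -((-u) - (-u)^3/6 + ...)/u = 1 - (1/6)*u^2 + ...
The Laurent expansion about u = 0 has no negative powers; equivalently lim_{z→1 + I} f(z) = 1 exists and is finite.
So the singularity is removable.

Final answer: removable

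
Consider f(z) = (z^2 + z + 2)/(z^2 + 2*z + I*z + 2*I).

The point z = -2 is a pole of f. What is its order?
1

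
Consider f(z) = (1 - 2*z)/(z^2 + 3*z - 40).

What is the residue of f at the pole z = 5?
-9/13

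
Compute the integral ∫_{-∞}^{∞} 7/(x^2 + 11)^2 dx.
Let f(z) = 7/(z^2 + 11)^2. The denominator has no real zeros and deg Q - deg P = 4 ≥ 2, so the integral of f over the upper semicircle |z| = R tends to 0 as R → ∞. Closing the contour in the upper half-plane,
  ∫_{-∞}^{∞} f(x) dx = 2πi · Σ Res(f, z_k)  over the poles with Im z_k > 0.

Zeros of the denominator: z^2 + 11 = 0 gives z = ±sqrt(11)*I.
Upper half-plane: z = sqrt(11)*I (a pole of order 2).

Write f(z) = g(z)/(z - sqrt(11)*I)^2 with g(z) = 7/(z + sqrt(11)*I)^2. For a double pole, Res(f, z₀) = g'(z₀):
  g'(z) = -14/(z + sqrt(11)*I)^3
  Res(f, sqrt(11)*I) = g'(sqrt(11)*I) = -7*sqrt(11)*I/484

∫_{-∞}^{∞} f(x) dx = 2πi · (-7*sqrt(11)*I/484) = 7*sqrt(11)*pi/242

Final answer: 7*sqrt(11)*pi/242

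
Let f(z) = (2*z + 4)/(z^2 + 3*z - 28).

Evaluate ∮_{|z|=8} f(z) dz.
By the residue theorem, ∮_C f(z) dz = 2πi · (sum of the residues of f at the poles inside |z| = 8).

The denominator factors as (z - 4)*(z + 7), so the singularities of f are simple poles at z = 4, z = -7.
  |4|² = 16 < 64 = 8², so this pole is inside the contour.
  |-7|² = 49 < 64 = 8², so this pole is inside the contour.

With P(z) = 2*z + 4 and Q(z) = z^2 + 3*z - 28, each pole is simple, so Res(f, z₀) = P(z₀)/Q'(z₀) with Q'(z) = 2*z + 3.
  Res(f, 4) = P(4)/Q'(4) = (12)/(11) = 12/11
  Res(f, -7) = P(-7)/Q'(-7) = (-10)/(-11) = 10/11

Sum of residues inside C: 2
∮_C f(z) dz = 2πi · (2) = 4*I*pi

Final answer: 4*I*pi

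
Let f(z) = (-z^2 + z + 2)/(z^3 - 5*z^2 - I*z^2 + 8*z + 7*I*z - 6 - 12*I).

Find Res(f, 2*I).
Write f(z) = P(z)/Q(z) with P(z) = -z^2 + z + 2 and Q(z) = z^3 - 5*z^2 - I*z^2 + 8*z + 7*I*z - 6 - 12*I.
The denominator factors as Q(z) = (z - 2*I)*(z - 2 + I)*(z - 3), so z = 2*I is a simple zero of Q and P is analytic there; z = 2*I is therefore a simple pole and
  Res(f, z₀) = P(z₀)/Q'(z₀).

Q'(z) = 3*z^2 - 10*z - 2*I*z + 8 + 7*I, so Q'(2*I) = -13*I.
P(2*I) = 6 + 2*I.

Res(f, 2*I) = (6 + 2*I)/(-13*I) = -2/13 + 6*I/13

Final answer: -2/13 + 6*I/13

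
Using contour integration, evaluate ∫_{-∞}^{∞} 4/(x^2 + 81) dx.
4*pi/9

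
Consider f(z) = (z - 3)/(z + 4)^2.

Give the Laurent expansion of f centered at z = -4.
-7/(z + 4)^2 + 1/(z + 4)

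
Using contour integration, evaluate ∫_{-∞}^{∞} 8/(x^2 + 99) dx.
Let f(z) = 8/(z^2 + 99). The denominator has no real zeros and deg Q - deg P = 2 ≥ 2, so the integral of f over the upper semicircle |z| = R tends to 0 as R → ∞. Closing the contour in the upper half-plane,
  ∫_{-∞}^{∞} f(x) dx = 2πi · Σ Res(f, z_k)  over the poles with Im z_k > 0.

Zeros of the denominator: z^2 + 99 = 0 gives z = ±3*sqrt(11)*I.
Upper half-plane: z = 3*sqrt(11)*I (simple).

Each pole is a simple zero of Q(z) = z^2 + 99, so Res(f, z₀) = P(z₀)/Q'(z₀) with P(z) = 8, Q'(z) = 2*z:
  Res(f, 3*sqrt(11)*I) = (8)/(6*sqrt(11)*I) = -4*sqrt(11)*I/33

∫_{-∞}^{∞} f(x) dx = 2πi · (-4*sqrt(11)*I/33) = 8*sqrt(11)*pi/33

Final answer: 8*sqrt(11)*pi/33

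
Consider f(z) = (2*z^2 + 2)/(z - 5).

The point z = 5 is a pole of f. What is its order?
Factor the denominator:
  z - 5 = (z - 5)

The numerator P(z) = 2*z^2 + 2 has P(5) = 52 ≠ 0, so no factor of (z - 5) cancels.
Near z = 5 we can therefore write f(z) = g(z)/(z - 5) with g analytic at 5 and g(5) ≠ 0 (g is just the numerator).

Hence z = 5 is a pole of order 1.

Final answer: 1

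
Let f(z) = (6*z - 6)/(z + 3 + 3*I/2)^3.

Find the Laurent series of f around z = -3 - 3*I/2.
Put w = z - (-3 - 3*I/2), i.e. z = w - 3 - 3*I/2. The denominator is w^3, so it suffices to rewrite the numerator in powers of w.

P(z) = 6*z - 6
P(w - 3 - 3*I/2) = -24 - 9*I + 6*w

Dividing each term by w^3:
  f = (-24 - 9*I)/w^3 + 6/w^2

Substituting back w = z + 3 + 3*I/2:
  f(z) = (-24 - 9*I)/(z + 3 + 3*I/2)^3 + 6/(z + 3 + 3*I/2)^2

The series is finite because the numerator is a polynomial; the negative powers form the principal part.

Final answer: (-24 - 9*I)/(z + 3 + 3*I/2)^3 + 6/(z + 3 + 3*I/2)^2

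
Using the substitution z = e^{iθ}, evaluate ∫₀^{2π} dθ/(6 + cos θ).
Let J = ∫₀^{2π} dθ/(6 + cos θ).
Put z = e^{iθ}: then cos θ = (z + 1/z)/2, dθ = dz/(iz), and z runs once counterclockwise around |z| = 1:
  J = ∮_{|z|=1} 1/(6 + (z + 1/z)/2) · dz/(iz) = (2/i) ∮_{|z|=1} dz/(z^2 + 12*z + 1).
The roots of z^2 + 12*z + 1 are z = (-6 ± sqrt(6^2 - 1^2)), with sqrt(35) = sqrt(35); their product is 1, so only z₊ = -6 + sqrt(35) lies inside the unit circle (z₋ = -6 - sqrt(35) lies outside).
z₊ is a simple zero of q(z) = z^2 + 12*z + 1, so Res(1/q, z₊) = 1/q'(z₊) with q'(z) = 2*z + 12; and q'(z₊) = (z₊ - z₋) = 2*sqrt(35).
Therefore J = (2/i) · 2πi · 1/(2*sqrt(35)) = 2*pi/(sqrt(35)) = 2*sqrt(35)*pi/35

Final answer: 2*sqrt(35)*pi/35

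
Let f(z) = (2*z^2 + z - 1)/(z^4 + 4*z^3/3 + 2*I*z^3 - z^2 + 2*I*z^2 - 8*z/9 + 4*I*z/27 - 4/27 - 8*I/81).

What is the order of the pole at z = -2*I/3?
Factor the denominator:
  z^4 + 4*z^3/3 + 2*I*z^3 - z^2 + 2*I*z^2 - 8*z/9 + 4*I*z/27 - 4/27 - 8*I/81 = (z + 2*I/3)^2*(z + 1 + 2*I/3)*(z + 1/3)

The numerator P(z) = 2*z^2 + z - 1 has P(-2*I/3) = -17/9 - 2*I/3 ≠ 0, so no factor of (z + 2*I/3) cancels.
Near z = -2*I/3 we can therefore write f(z) = g(z)/(z + 2*I/3)^2 with g analytic at -2*I/3 and g(-2*I/3) ≠ 0 (g is the numerator divided by the remaining denominator factors).

Hence z = -2*I/3 is a pole of order 2.

Final answer: 2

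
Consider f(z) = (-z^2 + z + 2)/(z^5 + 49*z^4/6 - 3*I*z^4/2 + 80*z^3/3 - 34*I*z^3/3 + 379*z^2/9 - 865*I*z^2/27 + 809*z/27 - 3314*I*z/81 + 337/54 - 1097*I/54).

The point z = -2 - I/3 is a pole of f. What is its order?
Factor the denominator:
  z^5 + 49*z^4/6 - 3*I*z^4/2 + 80*z^3/3 - 34*I*z^3/3 + 379*z^2/9 - 865*I*z^2/27 + 809*z/27 - 3314*I*z/81 + 337/54 - 1097*I/54 = (z + 2 + I/3)^3*(z + 2/3 - I)*(z + 3/2 - 3*I/2)

The numerator P(z) = -z^2 + z + 2 has P(-2 - I/3) = -35/9 - 5*I/3 ≠ 0, so no factor of (z + 2 + I/3) cancels.
Near z = -2 - I/3 we can therefore write f(z) = g(z)/(z + 2 + I/3)^3 with g analytic at -2 - I/3 and g(-2 - I/3) ≠ 0 (g is the numerator divided by the remaining denominator factors).

Hence z = -2 - I/3 is a pole of order 3.

Final answer: 3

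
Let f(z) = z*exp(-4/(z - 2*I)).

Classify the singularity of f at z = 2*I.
essential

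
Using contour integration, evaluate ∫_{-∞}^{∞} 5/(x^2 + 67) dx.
Let f(z) = 5/(z^2 + 67). The denominator has no real zeros and deg Q - deg P = 2 ≥ 2, so the integral of f over the upper semicircle |z| = R tends to 0 as R → ∞. Closing the contour in the upper half-plane,
  ∫_{-∞}^{∞} f(x) dx = 2πi · Σ Res(f, z_k)  over the poles with Im z_k > 0.

Zeros of the denominator: z^2 + 67 = 0 gives z = ±sqrt(67)*I.
Upper half-plane: z = sqrt(67)*I (simple).

Each pole is a simple zero of Q(z) = z^2 + 67, so Res(f, z₀) = P(z₀)/Q'(z₀) with P(z) = 5, Q'(z) = 2*z:
  Res(f, sqrt(67)*I) = (5)/(2*sqrt(67)*I) = -5*sqrt(67)*I/134

∫_{-∞}^{∞} f(x) dx = 2πi · (-5*sqrt(67)*I/134) = 5*sqrt(67)*pi/67

Final answer: 5*sqrt(67)*pi/67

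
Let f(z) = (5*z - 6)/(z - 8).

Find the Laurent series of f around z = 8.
Put w = z - (8), i.e. z = w + 8. The denominator is w, so it suffices to rewrite the numerator in powers of w.

P(z) = 5*z - 6
P(w + 8) = 34 + 5*w

Dividing each term by w:
  f = 34/w + 5

Substituting back w = z - 8:
  f(z) = 34/(z - 8) + 5

The series is finite because the numerator is a polynomial; the negative powers form the principal part, and the coefficient of 1/(z - 8) gives Res(f, 8) = 34.

Final answer: 34/(z - 8) + 5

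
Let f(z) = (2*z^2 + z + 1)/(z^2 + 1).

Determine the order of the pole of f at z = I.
1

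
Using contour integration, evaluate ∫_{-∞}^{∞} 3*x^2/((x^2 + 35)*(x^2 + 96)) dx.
Let f(z) = 3*z^2/((z^2 + 35)*(z^2 + 96)). The denominator has no real zeros and deg Q - deg P = 2 ≥ 2, so the integral of f over the upper semicircle |z| = R tends to 0 as R → ∞. Closing the contour in the upper half-plane,
  ∫_{-∞}^{∞} f(x) dx = 2πi · Σ Res(f, z_k)  over the poles with Im z_k > 0.

Zeros of the denominator: z^2 + 35 = 0 gives z = ±sqrt(35)*I; z^2 + 96 = 0 gives z = ±4*sqrt(6)*I.
Upper half-plane: z = sqrt(35)*I, z = 4*sqrt(6)*I (simple).

Each pole is a simple zero of Q(z) = z^4 + 131*z^2 + 3360, so Res(f, z₀) = P(z₀)/Q'(z₀) with P(z) = 3*z^2, Q'(z) = 4*z^3 + 262*z:
  Res(f, sqrt(35)*I) = (-105)/(122*sqrt(35)*I) = 3*sqrt(35)*I/122
  Res(f, 4*sqrt(6)*I) = (-288)/(-488*sqrt(6)*I) = -6*sqrt(6)*I/61

Sum of residues: 3*I*(-4*sqrt(6) + sqrt(35))/122
∫_{-∞}^{∞} f(x) dx = 2πi · (3*I*(-4*sqrt(6) + sqrt(35))/122) = 3*pi*(-sqrt(35) + 4*sqrt(6))/61

Final answer: 3*pi*(-sqrt(35) + 4*sqrt(6))/61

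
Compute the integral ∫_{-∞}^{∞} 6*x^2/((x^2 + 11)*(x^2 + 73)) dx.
Let f(z) = 6*z^2/((z^2 + 11)*(z^2 + 73)). The denominator has no real zeros and deg Q - deg P = 2 ≥ 2, so the integral of f over the upper semicircle |z| = R tends to 0 as R → ∞. Closing the contour in the upper half-plane,
  ∫_{-∞}^{∞} f(x) dx = 2πi · Σ Res(f, z_k)  over the poles with Im z_k > 0.

Zeros of the denominator: z^2 + 11 = 0 gives z = ±sqrt(11)*I; z^2 + 73 = 0 gives z = ±sqrt(73)*I.
Upper half-plane: z = sqrt(11)*I, z = sqrt(73)*I (simple).

Each pole is a simple zero of Q(z) = z^4 + 84*z^2 + 803, so Res(f, z₀) = P(z₀)/Q'(z₀) with P(z) = 6*z^2, Q'(z) = 4*z^3 + 168*z:
  Res(f, sqrt(11)*I) = (-66)/(124*sqrt(11)*I) = 3*sqrt(11)*I/62
  Res(f, sqrt(73)*I) = (-438)/(-124*sqrt(73)*I) = -3*sqrt(73)*I/62

Sum of residues: 3*I*(-sqrt(73) + sqrt(11))/62
∫_{-∞}^{∞} f(x) dx = 2πi · (3*I*(-sqrt(73) + sqrt(11))/62) = 3*pi*(-sqrt(11) + sqrt(73))/31

Final answer: 3*pi*(-sqrt(11) + sqrt(73))/31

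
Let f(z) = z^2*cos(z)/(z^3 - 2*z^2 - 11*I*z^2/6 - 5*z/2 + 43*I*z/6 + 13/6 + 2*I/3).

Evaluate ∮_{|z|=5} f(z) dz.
By the residue theorem, ∮_C f(z) dz = 2πi · (sum of the residues of f at the poles inside |z| = 5).

The denominator factors as (z - 3 + I/2)*(z - I/3)*(z + 1 - 2*I), so the singularities of f are simple poles at z = 3 - I/2, z = I/3, z = -1 + 2*I.
  |3 - I/2|² = 37/4 < 25 = 5², so this pole is inside the contour.
  |I/3|² = 1/9 < 25 = 5², so this pole is inside the contour.
  |-1 + 2*I|² = 5 < 25 = 5², so this pole is inside the contour.

With P(z) = z^2*cos(z) and Q(z) = z^3 - 2*z^2 - 11*I*z^2/6 - 5*z/2 + 43*I*z/6 + 13/6 + 2*I/3, each pole is simple, so Res(f, z₀) = P(z₀)/Q'(z₀) with Q'(z) = 3*z^2 - 4*z - 11*I*z/3 - 5/2 + 43*I/6.
  Res(f, 3 - I/2) = P(3 - I/2)/Q'(3 - I/2) = ((35/4 - 3*I)*cos(3 - I/2))/(119/12 - 65*I/6) = (17175/31061 + 9366*I/31061)*cos(3 - I/2)
  Res(f, I/3) = P(I/3)/Q'(I/3) = (-cosh(1/3)/9)/(-29/18 + 35*I/6) = (29/5933 + 105*I/5933)*cosh(1/3)
  Res(f, -1 + 2*I) = P(-1 + 2*I)/Q'(-1 + 2*I) = ((-3 - 4*I)*cos(1 - 2*I))/(-1/6 - 55*I/6) = (669/1513 - 483*I/1513)*cos(1 - 2*I)

Sum of residues inside C: (17175/31061 + 9366*I/31061)*cos(3 - I/2) + (29/5933 + 105*I/5933)*cosh(1/3) + (669/1513 - 483*I/1513)*cos(1 - 2*I)
∮_C f(z) dz = 2πi · ((17175/31061 + 9366*I/31061)*cos(3 - I/2) + (29/5933 + 105*I/5933)*cosh(1/3) + (669/1513 - 483*I/1513)*cos(1 - 2*I)) = pi*(-18732/31061 + 34350*I/31061)*cos(3 - I/2) + pi*(-210/5933 + 58*I/5933)*cosh(1/3) + pi*(966/1513 + 1338*I/1513)*cos(1 - 2*I)

Final answer: pi*(-18732/31061 + 34350*I/31061)*cos(3 - I/2) + pi*(-210/5933 + 58*I/5933)*cosh(1/3) + pi*(966/1513 + 1338*I/1513)*cos(1 - 2*I)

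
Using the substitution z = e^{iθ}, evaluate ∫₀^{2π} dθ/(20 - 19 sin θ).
2*sqrt(39)*pi/39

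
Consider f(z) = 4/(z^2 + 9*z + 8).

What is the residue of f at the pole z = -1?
Write f(z) = P(z)/Q(z) with P(z) = 4 and Q(z) = z^2 + 9*z + 8.
The denominator factors as Q(z) = (z + 8)*(z + 1), so z = -1 is a simple zero of Q and P is analytic there; z = -1 is therefore a simple pole and
  Res(f, z₀) = P(z₀)/Q'(z₀).

Q'(z) = 2*z + 9, so Q'(-1) = 7.
P(-1) = 4.

Res(f, -1) = (4)/(7) = 4/7

Final answer: 4/7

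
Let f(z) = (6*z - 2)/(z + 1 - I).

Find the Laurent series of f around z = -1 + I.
Put w = z - (-1 + I), i.e. z = w - 1 + I. The denominator is w, so it suffices to rewrite the numerator in powers of w.

P(z) = 6*z - 2
P(w - 1 + I) = -8 + 6*I + 6*w

Dividing each term by w:
  f = (-8 + 6*I)/w + 6

Substituting back w = z + 1 - I:
  f(z) = (-8 + 6*I)/(z + 1 - I) + 6

The series is finite because the numerator is a polynomial; the negative powers form the principal part, and the coefficient of 1/(z + 1 - I) gives Res(f, -1 + I) = -8 + 6*I.

Final answer: (-8 + 6*I)/(z + 1 - I) + 6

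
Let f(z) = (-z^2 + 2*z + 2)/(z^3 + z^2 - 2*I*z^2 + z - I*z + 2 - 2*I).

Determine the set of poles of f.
The singularities of f are the zeros of the denominator. Factoring,
  z^3 + z^2 - 2*I*z^2 + z - I*z + 2 - 2*I = (z - 2*I)*(z + 1 - I)*(z + I)
so the candidates are z = 2*I, z = -1 + I, z = -I.

Check the numerator P(z) = -z^2 + 2*z + 2 at each one:
  P(2*I) = 6 + 4*I ≠ 0, so z = 2*I is a (simple) pole.
  P(-1 + I) = 4*I ≠ 0, so z = -1 + I is a (simple) pole.
  P(-I) = 3 - 2*I ≠ 0, so z = -I is a (simple) pole.

Poles of f: {-1 + I, -I, 2*I}

Final answer: {-1 + I, -I, 2*I}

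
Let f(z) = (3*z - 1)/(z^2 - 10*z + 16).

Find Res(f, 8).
23/6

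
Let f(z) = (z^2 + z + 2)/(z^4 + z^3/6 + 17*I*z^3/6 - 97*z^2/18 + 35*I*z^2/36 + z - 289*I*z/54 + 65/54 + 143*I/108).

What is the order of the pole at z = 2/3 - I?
2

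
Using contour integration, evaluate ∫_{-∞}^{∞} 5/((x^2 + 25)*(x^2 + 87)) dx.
Let f(z) = 5/((z^2 + 25)*(z^2 + 87)). The denominator has no real zeros and deg Q - deg P = 4 ≥ 2, so the integral of f over the upper semicircle |z| = R tends to 0 as R → ∞. Closing the contour in the upper half-plane,
  ∫_{-∞}^{∞} f(x) dx = 2πi · Σ Res(f, z_k)  over the poles with Im z_k > 0.

Zeros of the denominator: z^2 + 25 = 0 gives z = ±5*I; z^2 + 87 = 0 gives z = ±sqrt(87)*I.
Upper half-plane: z = 5*I, z = sqrt(87)*I (simple).

Each pole is a simple zero of Q(z) = z^4 + 112*z^2 + 2175, so Res(f, z₀) = P(z₀)/Q'(z₀) with P(z) = 5, Q'(z) = 4*z^3 + 224*z:
  Res(f, 5*I) = (5)/(620*I) = -I/124
  Res(f, sqrt(87)*I) = (5)/(-124*sqrt(87)*I) = 5*sqrt(87)*I/10788

Sum of residues: I*(-87 + 5*sqrt(87))/10788
∫_{-∞}^{∞} f(x) dx = 2πi · (I*(-87 + 5*sqrt(87))/10788) = pi*(87 - 5*sqrt(87))/5394

Final answer: pi*(87 - 5*sqrt(87))/5394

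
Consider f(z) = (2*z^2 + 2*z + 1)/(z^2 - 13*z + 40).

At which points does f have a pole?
{5, 8}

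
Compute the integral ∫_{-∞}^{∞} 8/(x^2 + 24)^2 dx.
Let f(z) = 8/(z^2 + 24)^2. The denominator has no real zeros and deg Q - deg P = 4 ≥ 2, so the integral of f over the upper semicircle |z| = R tends to 0 as R → ∞. Closing the contour in the upper half-plane,
  ∫_{-∞}^{∞} f(x) dx = 2πi · Σ Res(f, z_k)  over the poles with Im z_k > 0.

Zeros of the denominator: z^2 + 24 = 0 gives z = ±2*sqrt(6)*I.
Upper half-plane: z = 2*sqrt(6)*I (a pole of order 2).

Write f(z) = g(z)/(z - 2*sqrt(6)*I)^2 with g(z) = 8/(z + 2*sqrt(6)*I)^2. For a double pole, Res(f, z₀) = g'(z₀):
  g'(z) = -16/(z + 2*sqrt(6)*I)^3
  Res(f, 2*sqrt(6)*I) = g'(2*sqrt(6)*I) = -sqrt(6)*I/144

∫_{-∞}^{∞} f(x) dx = 2πi · (-sqrt(6)*I/144) = sqrt(6)*pi/72

Final answer: sqrt(6)*pi/72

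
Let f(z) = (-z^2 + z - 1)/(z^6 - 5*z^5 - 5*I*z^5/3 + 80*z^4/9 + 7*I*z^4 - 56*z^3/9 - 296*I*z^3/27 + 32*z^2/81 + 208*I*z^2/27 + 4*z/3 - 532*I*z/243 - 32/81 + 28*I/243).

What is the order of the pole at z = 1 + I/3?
Factor the denominator:
  z^6 - 5*z^5 - 5*I*z^5/3 + 80*z^4/9 + 7*I*z^4 - 56*z^3/9 - 296*I*z^3/27 + 32*z^2/81 + 208*I*z^2/27 + 4*z/3 - 532*I*z/243 - 32/81 + 28*I/243 = (z - 1 - I/3)^4*(z - I/3)*(z - 1)

The numerator P(z) = -z^2 + z - 1 has P(1 + I/3) = -8/9 - I/3 ≠ 0, so no factor of (z - 1 - I/3) cancels.
Near z = 1 + I/3 we can therefore write f(z) = g(z)/(z - 1 - I/3)^4 with g analytic at 1 + I/3 and g(1 + I/3) ≠ 0 (g is the numerator divided by the remaining denominator factors).

Hence z = 1 + I/3 is a pole of order 4.

Final answer: 4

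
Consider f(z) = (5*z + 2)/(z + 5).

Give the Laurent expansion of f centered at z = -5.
Put w = z - (-5), i.e. z = w - 5. The denominator is w, so it suffices to rewrite the numerator in powers of w.

P(z) = 5*z + 2
P(w - 5) = -23 + 5*w

Dividing each term by w:
  f = -23/w + 5

Substituting back w = z + 5:
  f(z) = -23/(z + 5) + 5

The series is finite because the numerator is a polynomial; the negative powers form the principal part, and the coefficient of 1/(z + 5) gives Res(f, -5) = -23.

Final answer: -23/(z + 5) + 5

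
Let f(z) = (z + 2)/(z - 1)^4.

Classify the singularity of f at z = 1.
pole of order 4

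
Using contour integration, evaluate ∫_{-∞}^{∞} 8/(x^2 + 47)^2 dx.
4*sqrt(47)*pi/2209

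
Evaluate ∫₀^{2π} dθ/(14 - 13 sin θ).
Call the integral J. The integrand is 2π-periodic and we integrate over a full period, so shifting θ does not change the value (θ → θ + π/2 turns sin θ into cos θ; θ → θ + π flips the sign of the trig term). Hence
  J = ∫₀^{2π} dθ/(14 + 13 cos θ).
Put z = e^{iθ}: then cos θ = (z + 1/z)/2, dθ = dz/(iz), and z runs once counterclockwise around |z| = 1:
  J = ∮_{|z|=1} 1/(14 + 13*(z + 1/z)/2) · dz/(iz) = (2/i) ∮_{|z|=1} dz/(13*z^2 + 28*z + 13).
The roots of 13*z^2 + 28*z + 13 are z = (-14 ± sqrt(14^2 - 13^2))/13, with sqrt(27) = 3*sqrt(3); their product is 1, so only z₊ = -14/13 + 3*sqrt(3)/13 lies inside the unit circle (z₋ = -14/13 - 3*sqrt(3)/13 lies outside).
z₊ is a simple zero of q(z) = 13*z^2 + 28*z + 13, so Res(1/q, z₊) = 1/q'(z₊) with q'(z) = 26*z + 28; and q'(z₊) = 13*(z₊ - z₋) = 6*sqrt(3).
Therefore J = (2/i) · 2πi · 1/(6*sqrt(3)) = 2*pi/(3*sqrt(3)) = 2*sqrt(3)*pi/9

Final answer: 2*sqrt(3)*pi/9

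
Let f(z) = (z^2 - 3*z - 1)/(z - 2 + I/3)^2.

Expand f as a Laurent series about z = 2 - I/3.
Put w = z - (2 - I/3), i.e. z = w + 2 - I/3. The denominator is w^2, so it suffices to rewrite the numerator in powers of w.

P(z) = z^2 - 3*z - 1
P(w + 2 - I/3) = -28/9 - I/3 + (1 - 2*I/3)*w + w^2

Dividing each term by w^2:
  f = (-28/9 - I/3)/w^2 + (1 - 2*I/3)/w + 1

Substituting back w = z - 2 + I/3:
  f(z) = (-28/9 - I/3)/(z - 2 + I/3)^2 + (1 - 2*I/3)/(z - 2 + I/3) + 1

The series is finite because the numerator is a polynomial; the negative powers form the principal part, and the coefficient of 1/(z - 2 + I/3) gives Res(f, 2 - I/3) = 1 - 2*I/3.

Final answer: (-28/9 - I/3)/(z - 2 + I/3)^2 + (1 - 2*I/3)/(z - 2 + I/3) + 1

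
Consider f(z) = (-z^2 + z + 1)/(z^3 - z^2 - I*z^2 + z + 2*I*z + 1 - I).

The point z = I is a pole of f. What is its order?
2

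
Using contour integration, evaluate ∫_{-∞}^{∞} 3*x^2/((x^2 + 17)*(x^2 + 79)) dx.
Let f(z) = 3*z^2/((z^2 + 17)*(z^2 + 79)). The denominator has no real zeros and deg Q - deg P = 2 ≥ 2, so the integral of f over the upper semicircle |z| = R tends to 0 as R → ∞. Closing the contour in the upper half-plane,
  ∫_{-∞}^{∞} f(x) dx = 2πi · Σ Res(f, z_k)  over the poles with Im z_k > 0.

Zeros of the denominator: z^2 + 79 = 0 gives z = ±sqrt(79)*I; z^2 + 17 = 0 gives z = ±sqrt(17)*I.
Upper half-plane: z = sqrt(17)*I, z = sqrt(79)*I (simple).

Each pole is a simple zero of Q(z) = z^4 + 96*z^2 + 1343, so Res(f, z₀) = P(z₀)/Q'(z₀) with P(z) = 3*z^2, Q'(z) = 4*z^3 + 192*z:
  Res(f, sqrt(17)*I) = (-51)/(124*sqrt(17)*I) = 3*sqrt(17)*I/124
  Res(f, sqrt(79)*I) = (-237)/(-124*sqrt(79)*I) = -3*sqrt(79)*I/124

Sum of residues: 3*I*(-sqrt(79) + sqrt(17))/124
∫_{-∞}^{∞} f(x) dx = 2πi · (3*I*(-sqrt(79) + sqrt(17))/124) = 3*pi*(-sqrt(17) + sqrt(79))/62

Final answer: 3*pi*(-sqrt(17) + sqrt(79))/62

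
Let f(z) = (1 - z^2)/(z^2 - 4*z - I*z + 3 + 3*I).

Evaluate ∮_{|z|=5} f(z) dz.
By the residue theorem, ∮_C f(z) dz = 2πi · (sum of the residues of f at the poles inside |z| = 5).

The denominator factors as (z - 3)*(z - 1 - I), so the singularities of f are simple poles at z = 3, z = 1 + I.
  |3|² = 9 < 25 = 5², so this pole is inside the contour.
  |1 + I|² = 2 < 25 = 5², so this pole is inside the contour.

With P(z) = 1 - z^2 and Q(z) = z^2 - 4*z - I*z + 3 + 3*I, each pole is simple, so Res(f, z₀) = P(z₀)/Q'(z₀) with Q'(z) = 2*z - 4 - I.
  Res(f, 3) = P(3)/Q'(3) = (-8)/(2 - I) = -16/5 - 8*I/5
  Res(f, 1 + I) = P(1 + I)/Q'(1 + I) = (1 - 2*I)/(-2 + I) = -4/5 + 3*I/5

Sum of residues inside C: -4 - I
∮_C f(z) dz = 2πi · (-4 - I) = pi*(2 - 8*I)

Final answer: pi*(2 - 8*I)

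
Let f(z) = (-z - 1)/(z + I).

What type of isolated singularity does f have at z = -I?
Write f(z) = g(z)/(z + I) with g(z) = -z - 1.
g is entire and g(-I) = -1 + I ≠ 0, so no factor of (z + I) cancels: the Laurent expansion of f about z = -I starts at the power -1, i.e. lim_{z→z₀} (z - z₀) f(z) = -1 + I is finite and nonzero.
So z = -I is a pole of order 1.

Final answer: pole of order 1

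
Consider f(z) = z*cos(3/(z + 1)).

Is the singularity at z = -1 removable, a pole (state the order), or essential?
Let u = z + 1. Then
  cos(3/u) = Σ_{k≥0} (-1)^k (3)^(2k)/((2k)!·u^(2k)) = 1 - 9/(2*u^2) + 27/(8*u^4) + ...
which has infinitely many negative powers of u, so cos(3/(z + 1)) has an essential singularity at z = -1.
The extra factor z is a nonzero polynomial; if the product had at most a pole at z = -1, dividing by that polynomial would leave cos(3/(z + 1)) with at most a pole too — contradiction. (Equivalently, the product's Laurent series still has infinitely many negative powers.)
So the singularity is essential.

Final answer: essential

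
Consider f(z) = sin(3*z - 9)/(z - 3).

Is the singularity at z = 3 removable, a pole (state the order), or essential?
removable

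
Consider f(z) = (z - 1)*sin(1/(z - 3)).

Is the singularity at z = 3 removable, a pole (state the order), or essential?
essential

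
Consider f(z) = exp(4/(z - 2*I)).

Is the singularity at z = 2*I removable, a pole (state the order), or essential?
Let u = z - 2*I. Then
  e^(4/u) = Σ_{k≥0} (4)^k/(k!·u^k) = 1 + 4/u + 8/u^2 + 32/(3*u^3) + ...
which has infinitely many negative powers of u, so exp(4/(z - 2*I)) has an essential singularity at z = 2*I.
So the singularity is essential.

Final answer: essential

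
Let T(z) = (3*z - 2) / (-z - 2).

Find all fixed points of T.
T(z) = z means 3*z - 2 = z*(-z - 2), i.e.
  -z^2 - 5*z + 2 = 0.
Discriminant: (-5)^2 - 4*(-1)*(2) = 33, so the roots are real.
  z = (5 ± sqrt(33))/(2*(-1))
Fixed points: {-sqrt(33)/2 - 5/2, -5/2 + sqrt(33)/2}

Final answer: {-sqrt(33)/2 - 5/2, -5/2 + sqrt(33)/2}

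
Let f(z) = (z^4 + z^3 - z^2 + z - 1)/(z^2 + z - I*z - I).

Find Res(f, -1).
Write f(z) = P(z)/Q(z) with P(z) = z^4 + z^3 - z^2 + z - 1 and Q(z) = z^2 + z - I*z - I.
The denominator factors as Q(z) = (z - I)*(z + 1), so z = -1 is a simple zero of Q and P is analytic there; z = -1 is therefore a simple pole and
  Res(f, z₀) = P(z₀)/Q'(z₀).

Q'(z) = 2*z + 1 - I, so Q'(-1) = -1 - I.
P(-1) = -3.

Res(f, -1) = (-3)/(-1 - I) = 3/2 - 3*I/2

Final answer: 3/2 - 3*I/2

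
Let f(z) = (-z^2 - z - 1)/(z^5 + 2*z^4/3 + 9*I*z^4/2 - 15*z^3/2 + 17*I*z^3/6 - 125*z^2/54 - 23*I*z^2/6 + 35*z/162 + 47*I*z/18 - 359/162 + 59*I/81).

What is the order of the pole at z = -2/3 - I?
Factor the denominator:
  z^5 + 2*z^4/3 + 9*I*z^4/2 - 15*z^3/2 + 17*I*z^3/6 - 125*z^2/54 - 23*I*z^2/6 + 35*z/162 + 47*I*z/18 - 359/162 + 59*I/81 = (z + 2/3 + I)^3*(z - 1/3 - I/2)*(z - 1 + 2*I)

The numerator P(z) = -z^2 - z - 1 has P(-2/3 - I) = 2/9 - I/3 ≠ 0, so no factor of (z + 2/3 + I) cancels.
Near z = -2/3 - I we can therefore write f(z) = g(z)/(z + 2/3 + I)^3 with g analytic at -2/3 - I and g(-2/3 - I) ≠ 0 (g is the numerator divided by the remaining denominator factors).

Hence z = -2/3 - I is a pole of order 3.

Final answer: 3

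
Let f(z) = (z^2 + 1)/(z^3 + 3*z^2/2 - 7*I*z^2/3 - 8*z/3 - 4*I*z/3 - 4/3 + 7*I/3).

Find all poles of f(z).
The singularities of f are the zeros of the denominator. Factoring,
  z^3 + 3*z^2/2 - 7*I*z^2/3 - 8*z/3 - 4*I*z/3 - 4/3 + 7*I/3 = (z + 3/2 - I)*(z + 1 - I)*(z - 1 - I/3)
so the candidates are z = -3/2 + I, z = -1 + I, z = 1 + I/3.

Check the numerator P(z) = z^2 + 1 at each one:
  P(-3/2 + I) = 9/4 - 3*I ≠ 0, so z = -3/2 + I is a (simple) pole.
  P(-1 + I) = 1 - 2*I ≠ 0, so z = -1 + I is a (simple) pole.
  P(1 + I/3) = 17/9 + 2*I/3 ≠ 0, so z = 1 + I/3 is a (simple) pole.

Poles of f: {-3/2 + I, -1 + I, 1 + I/3}

Final answer: {-3/2 + I, -1 + I, 1 + I/3}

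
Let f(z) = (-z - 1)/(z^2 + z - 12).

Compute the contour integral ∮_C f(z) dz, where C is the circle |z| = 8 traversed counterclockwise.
By the residue theorem, ∮_C f(z) dz = 2πi · (sum of the residues of f at the poles inside |z| = 8).

The denominator factors as (z + 4)*(z - 3), so the singularities of f are simple poles at z = -4, z = 3.
  |-4|² = 16 < 64 = 8², so this pole is inside the contour.
  |3|² = 9 < 64 = 8², so this pole is inside the contour.

With P(z) = -z - 1 and Q(z) = z^2 + z - 12, each pole is simple, so Res(f, z₀) = P(z₀)/Q'(z₀) with Q'(z) = 2*z + 1.
  Res(f, -4) = P(-4)/Q'(-4) = (3)/(-7) = -3/7
  Res(f, 3) = P(3)/Q'(3) = (-4)/(7) = -4/7

Sum of residues inside C: -1
∮_C f(z) dz = 2πi · (-1) = -2*I*pi

Final answer: -2*I*pi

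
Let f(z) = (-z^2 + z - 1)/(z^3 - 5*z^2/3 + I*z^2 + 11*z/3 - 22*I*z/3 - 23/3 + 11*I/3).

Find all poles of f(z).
The singularities of f are the zeros of the denominator. Factoring,
  z^3 - 5*z^2/3 + I*z^2 + 11*z/3 - 22*I*z/3 - 23/3 + 11*I/3 = (z - 2 - I)*(z + 1 + 3*I)*(z - 2/3 - I)
so the candidates are z = 2 + I, z = -1 - 3*I, z = 2/3 + I.

Check the numerator P(z) = -z^2 + z - 1 at each one:
  P(2 + I) = -2 - 3*I ≠ 0, so z = 2 + I is a (simple) pole.
  P(-1 - 3*I) = 6 - 9*I ≠ 0, so z = -1 - 3*I is a (simple) pole.
  P(2/3 + I) = 2/9 - I/3 ≠ 0, so z = 2/3 + I is a (simple) pole.

Poles of f: {-1 - 3*I, 2/3 + I, 2 + I}

Final answer: {-1 - 3*I, 2/3 + I, 2 + I}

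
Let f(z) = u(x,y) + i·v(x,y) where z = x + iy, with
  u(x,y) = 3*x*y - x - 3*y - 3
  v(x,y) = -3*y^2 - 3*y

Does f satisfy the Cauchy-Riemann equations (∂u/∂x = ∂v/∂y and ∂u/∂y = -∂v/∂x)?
∂u/∂x = 3*y - 1
∂v/∂y = -6*y - 3
∂u/∂y = 3*x - 3
∂v/∂x = 0
∂u/∂x ≠ ∂v/∂y and ∂u/∂y ≠ -∂v/∂x; the Cauchy-Riemann equations are not satisfied, so f is not analytic.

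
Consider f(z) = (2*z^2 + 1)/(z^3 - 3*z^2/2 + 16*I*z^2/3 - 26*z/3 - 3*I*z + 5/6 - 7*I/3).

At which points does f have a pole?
{-1/2 - 2*I, -I/3, 2 - 3*I}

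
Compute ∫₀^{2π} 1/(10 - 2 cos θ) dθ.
Call the integral J. The integrand is 2π-periodic and we integrate over a full period, so shifting θ does not change the value (θ → θ + π flips the sign of the trig term). Hence
  J = ∫₀^{2π} dθ/(10 + 2 cos θ).
Put z = e^{iθ}: then cos θ = (z + 1/z)/2, dθ = dz/(iz), and z runs once counterclockwise around |z| = 1:
  J = ∮_{|z|=1} 1/(10 + 2*(z + 1/z)/2) · dz/(iz) = (2/i) ∮_{|z|=1} dz/(2*z^2 + 20*z + 2).
The roots of 2*z^2 + 20*z + 2 are z = (-10 ± sqrt(10^2 - 2^2))/2, with sqrt(96) = 4*sqrt(6); their product is 1, so only z₊ = -5 + 2*sqrt(6) lies inside the unit circle (z₋ = -5 - 2*sqrt(6) lies outside).
z₊ is a simple zero of q(z) = 2*z^2 + 20*z + 2, so Res(1/q, z₊) = 1/q'(z₊) with q'(z) = 4*z + 20; and q'(z₊) = 2*(z₊ - z₋) = 8*sqrt(6).
Therefore J = (2/i) · 2πi · 1/(8*sqrt(6)) = 2*pi/(4*sqrt(6)) = sqrt(6)*pi/12

Final answer: sqrt(6)*pi/12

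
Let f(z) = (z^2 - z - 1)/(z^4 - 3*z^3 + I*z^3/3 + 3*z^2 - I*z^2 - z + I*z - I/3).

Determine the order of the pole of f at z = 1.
Factor the denominator:
  z^4 - 3*z^3 + I*z^3/3 + 3*z^2 - I*z^2 - z + I*z - I/3 = (z - 1)^3*(z + I/3)

The numerator P(z) = z^2 - z - 1 has P(1) = -1 ≠ 0, so no factor of (z - 1) cancels.
Near z = 1 we can therefore write f(z) = g(z)/(z - 1)^3 with g analytic at 1 and g(1) ≠ 0 (g is the numerator divided by the remaining denominator factors).

Hence z = 1 is a pole of order 3.

Final answer: 3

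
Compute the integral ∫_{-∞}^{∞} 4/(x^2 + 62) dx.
Let f(z) = 4/(z^2 + 62). The denominator has no real zeros and deg Q - deg P = 2 ≥ 2, so the integral of f over the upper semicircle |z| = R tends to 0 as R → ∞. Closing the contour in the upper half-plane,
  ∫_{-∞}^{∞} f(x) dx = 2πi · Σ Res(f, z_k)  over the poles with Im z_k > 0.

Zeros of the denominator: z^2 + 62 = 0 gives z = ±sqrt(62)*I.
Upper half-plane: z = sqrt(62)*I (simple).

Each pole is a simple zero of Q(z) = z^2 + 62, so Res(f, z₀) = P(z₀)/Q'(z₀) with P(z) = 4, Q'(z) = 2*z:
  Res(f, sqrt(62)*I) = (4)/(2*sqrt(62)*I) = -sqrt(62)*I/31

∫_{-∞}^{∞} f(x) dx = 2πi · (-sqrt(62)*I/31) = 2*sqrt(62)*pi/31

Final answer: 2*sqrt(62)*pi/31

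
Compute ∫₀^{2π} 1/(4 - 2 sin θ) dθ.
sqrt(3)*pi/3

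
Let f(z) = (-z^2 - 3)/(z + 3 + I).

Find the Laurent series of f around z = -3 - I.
Put w = z - (-3 - I), i.e. z = w - 3 - I. The denominator is w, so it suffices to rewrite the numerator in powers of w.

P(z) = -z^2 - 3
P(w - 3 - I) = -11 - 6*I + (6 + 2*I)*w - w^2

Dividing each term by w:
  f = (-11 - 6*I)/w + 6 + 2*I - w

Substituting back w = z + 3 + I:
  f(z) = (-11 - 6*I)/(z + 3 + I) + 6 + 2*I - (z + 3 + I)

The series is finite because the numerator is a polynomial; the negative powers form the principal part, and the coefficient of 1/(z + 3 + I) gives Res(f, -3 - I) = -11 - 6*I.

Final answer: (-11 - 6*I)/(z + 3 + I) + 6 + 2*I - (z + 3 + I)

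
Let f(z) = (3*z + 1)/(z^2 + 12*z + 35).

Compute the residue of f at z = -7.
10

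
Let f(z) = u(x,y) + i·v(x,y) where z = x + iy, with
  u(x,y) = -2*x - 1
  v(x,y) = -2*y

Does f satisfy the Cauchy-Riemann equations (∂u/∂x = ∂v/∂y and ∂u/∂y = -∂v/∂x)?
∂u/∂x = -2
∂v/∂y = -2
∂u/∂y = 0
∂v/∂x = 0
∂u/∂x = ∂v/∂y and ∂u/∂y = -∂v/∂x hold identically; f is analytic.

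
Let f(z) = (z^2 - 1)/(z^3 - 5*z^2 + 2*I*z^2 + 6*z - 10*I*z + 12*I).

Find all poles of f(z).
{-2*I, 2, 3}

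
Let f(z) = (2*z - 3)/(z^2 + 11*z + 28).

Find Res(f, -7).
Write f(z) = P(z)/Q(z) with P(z) = 2*z - 3 and Q(z) = z^2 + 11*z + 28.
The denominator factors as Q(z) = (z + 7)*(z + 4), so z = -7 is a simple zero of Q and P is analytic there; z = -7 is therefore a simple pole and
  Res(f, z₀) = P(z₀)/Q'(z₀).

Q'(z) = 2*z + 11, so Q'(-7) = -3.
P(-7) = -17.

Res(f, -7) = (-17)/(-3) = 17/3

Final answer: 17/3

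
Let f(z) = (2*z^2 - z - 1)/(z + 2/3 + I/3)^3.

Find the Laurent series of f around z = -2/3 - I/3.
Put w = z - (-2/3 - I/3), i.e. z = w - 2/3 - I/3. The denominator is w^3, so it suffices to rewrite the numerator in powers of w.

P(z) = 2*z^2 - z - 1
P(w - 2/3 - I/3) = 1/3 + 11*I/9 + (-11/3 - 4*I/3)*w + 2*w^2

Dividing each term by w^3:
  f = (1/3 + 11*I/9)/w^3 + (-11/3 - 4*I/3)/w^2 + 2/w

Substituting back w = z + 2/3 + I/3:
  f(z) = (1/3 + 11*I/9)/(z + 2/3 + I/3)^3 + (-11/3 - 4*I/3)/(z + 2/3 + I/3)^2 + 2/(z + 2/3 + I/3)

The series is finite because the numerator is a polynomial; the negative powers form the principal part, and the coefficient of 1/(z + 2/3 + I/3) gives Res(f, -2/3 - I/3) = 2.

Final answer: (1/3 + 11*I/9)/(z + 2/3 + I/3)^3 + (-11/3 - 4*I/3)/(z + 2/3 + I/3)^2 + 2/(z + 2/3 + I/3)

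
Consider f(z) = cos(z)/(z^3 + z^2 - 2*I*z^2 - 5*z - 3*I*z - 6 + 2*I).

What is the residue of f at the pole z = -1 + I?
Write f(z) = P(z)/Q(z) with P(z) = cos(z) and Q(z) = z^3 + z^2 - 2*I*z^2 - 5*z - 3*I*z - 6 + 2*I.
The denominator factors as Q(z) = (z + 2)*(z + 1 - I)*(z - 2 - I), so z = -1 + I is a simple zero of Q and P is analytic there; z = -1 + I is therefore a simple pole and
  Res(f, z₀) = P(z₀)/Q'(z₀).

Q'(z) = 3*z^2 + 2*z - 4*I*z - 5 - 3*I, so Q'(-1 + I) = -3 - 3*I.
P(-1 + I) = cos(1 - I).

Res(f, -1 + I) = (cos(1 - I))/(-3 - 3*I) = (-1/6 + I/6)*cos(1 - I)

Final answer: (-1/6 + I/6)*cos(1 - I)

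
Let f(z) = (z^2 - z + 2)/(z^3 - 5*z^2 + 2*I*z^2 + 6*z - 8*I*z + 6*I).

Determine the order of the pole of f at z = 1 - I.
Factor the denominator:
  z^3 - 5*z^2 + 2*I*z^2 + 6*z - 8*I*z + 6*I = (z - 1 + I)^2*(z - 3)

The numerator P(z) = z^2 - z + 2 has P(1 - I) = 1 - I ≠ 0, so no factor of (z - 1 + I) cancels.
Near z = 1 - I we can therefore write f(z) = g(z)/(z - 1 + I)^2 with g analytic at 1 - I and g(1 - I) ≠ 0 (g is the numerator divided by the remaining denominator factors).

Hence z = 1 - I is a pole of order 2.

Final answer: 2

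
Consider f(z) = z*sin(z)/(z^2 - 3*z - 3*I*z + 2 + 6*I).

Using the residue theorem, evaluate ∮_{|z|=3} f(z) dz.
By the residue theorem, ∮_C f(z) dz = 2πi · (sum of the residues of f at the poles inside |z| = 3).

The denominator factors as (z - 1 - 3*I)*(z - 2), so the singularities of f are simple poles at z = 1 + 3*I, z = 2.
  |1 + 3*I|² = 10 > 9 = 3², so this pole is outside the contour.
  |2|² = 4 < 9 = 3², so this pole is inside the contour.

With P(z) = z*sin(z) and Q(z) = z^2 - 3*z - 3*I*z + 2 + 6*I, each pole is simple, so Res(f, z₀) = P(z₀)/Q'(z₀) with Q'(z) = 2*z - 3 - 3*I.
  Res(f, 2) = P(2)/Q'(2) = (2*sin(2))/(1 - 3*I) = (1/5 + 3*I/5)*sin(2)

∮_C f(z) dz = 2πi · ((1/5 + 3*I/5)*sin(2)) = pi*(-6/5 + 2*I/5)*sin(2)

Final answer: pi*(-6/5 + 2*I/5)*sin(2)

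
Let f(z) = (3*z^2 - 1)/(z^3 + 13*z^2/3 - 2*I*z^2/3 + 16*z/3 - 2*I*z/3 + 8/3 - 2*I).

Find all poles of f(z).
The singularities of f are the zeros of the denominator. Factoring,
  z^3 + 13*z^2/3 - 2*I*z^2/3 + 16*z/3 - 2*I*z/3 + 8/3 - 2*I = (z + 1 + I)*(z + 3 - I)*(z + 1/3 - 2*I/3)
so the candidates are z = -1 - I, z = -3 + I, z = -1/3 + 2*I/3.

Check the numerator P(z) = 3*z^2 - 1 at each one:
  P(-1 - I) = -1 + 6*I ≠ 0, so z = -1 - I is a (simple) pole.
  P(-3 + I) = 23 - 18*I ≠ 0, so z = -3 + I is a (simple) pole.
  P(-1/3 + 2*I/3) = -2 - 4*I/3 ≠ 0, so z = -1/3 + 2*I/3 is a (simple) pole.

Poles of f: {-3 + I, -1 - I, -1/3 + 2*I/3}

Final answer: {-3 + I, -1 - I, -1/3 + 2*I/3}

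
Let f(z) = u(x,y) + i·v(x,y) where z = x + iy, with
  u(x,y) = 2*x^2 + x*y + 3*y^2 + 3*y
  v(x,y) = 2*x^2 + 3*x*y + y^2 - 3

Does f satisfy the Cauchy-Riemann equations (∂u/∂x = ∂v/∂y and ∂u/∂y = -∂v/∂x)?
∂u/∂x = 4*x + y
∂v/∂y = 3*x + 2*y
∂u/∂y = x + 6*y + 3
∂v/∂x = 4*x + 3*y
∂u/∂x ≠ ∂v/∂y and ∂u/∂y ≠ -∂v/∂x; the Cauchy-Riemann equations are not satisfied, so f is not analytic.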